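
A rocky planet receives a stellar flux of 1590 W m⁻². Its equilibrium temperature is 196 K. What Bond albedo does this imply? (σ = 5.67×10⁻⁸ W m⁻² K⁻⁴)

From T_eq⁴ = S(1−A)/(4σ): 1−A = 4σT_eq⁴/S.
1−A = 4 × 5.67×10⁻⁸ × (196)⁴ / 1590 = 0.211.

A ≈ 0.79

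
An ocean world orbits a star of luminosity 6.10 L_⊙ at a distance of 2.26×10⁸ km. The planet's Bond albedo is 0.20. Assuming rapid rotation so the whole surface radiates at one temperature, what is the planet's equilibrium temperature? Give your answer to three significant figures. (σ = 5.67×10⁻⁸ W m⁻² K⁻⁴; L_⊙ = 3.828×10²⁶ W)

d = 2.26×10⁸ km = 2.26×10¹¹ m.
L = 6.10 × 3.828×10²⁶ = 2.34×10²⁷ W.
Flux: S = L/(4πd²) = 2.34×10²⁷/(4π×(2.26×10¹¹)²) = 3640 W m⁻².
Energy balance: absorbed = emitted ⇒ πR²·S(1−A) = 4πR²·σT_eq⁴, so T_eq⁴ = S(1−A)/(4σ).
T_eq = [3640 × 0.80 / (4 × 5.67×10⁻⁸)]^(1/4) = (1.28×10¹⁰)^(1/4) = 337 K.

T_eq ≈ 337 K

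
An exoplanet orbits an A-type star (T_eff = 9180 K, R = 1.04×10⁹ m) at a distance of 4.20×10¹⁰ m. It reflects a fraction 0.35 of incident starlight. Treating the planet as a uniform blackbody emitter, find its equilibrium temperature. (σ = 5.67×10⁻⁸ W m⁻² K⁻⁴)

L = 4πR_⋆²σT_⋆⁴ = 4π(1.04×10⁹)² × 5.67×10⁻⁸ × (9180)⁴ = 5.47×10²⁷ W.
S = L/(4πd²) = 2.47×10⁵ W m⁻².
Energy balance: absorbed = emitted ⇒ πR²·S(1−A) = 4πR²·σT_eq⁴, so T_eq⁴ = S(1−A)/(4σ).
T_eq = [2.47×10⁵ × 0.65 / (4 × 5.67×10⁻⁸)]^(1/4) = (7.08×10¹¹)^(1/4) = 917 K.

T_eq ≈ 917 K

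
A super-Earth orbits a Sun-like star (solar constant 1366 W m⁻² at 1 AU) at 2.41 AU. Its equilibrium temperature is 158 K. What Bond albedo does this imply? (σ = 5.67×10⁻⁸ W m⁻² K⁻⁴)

Flux at 2.41 AU: S = 1366/2.41² = 235 W m⁻².
From T_eq⁴ = S(1−A)/(4σ): 1−A = 4σT_eq⁴/S.
1−A = 4 × 5.67×10⁻⁸ × (158)⁴ / 235 = 0.601.

A ≈ 0.40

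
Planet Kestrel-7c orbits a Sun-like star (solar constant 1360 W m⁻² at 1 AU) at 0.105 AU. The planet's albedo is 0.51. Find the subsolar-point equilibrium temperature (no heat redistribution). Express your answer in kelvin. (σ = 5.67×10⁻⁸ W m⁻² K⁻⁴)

Flux at 0.105 AU: S = 1360/0.105² = 1.23×10⁵ W m⁻².
At the subsolar point the surface absorbs S(1−A) and emits σT⁴ per unit area — no factor of 4, since only the local patch is in balance.
T = [1.23×10⁵ × 0.49 / 5.67×10⁻⁸]^(1/4) = (1.07×10¹²)^(1/4) = 1020 K.

T_ss ≈ 1020 K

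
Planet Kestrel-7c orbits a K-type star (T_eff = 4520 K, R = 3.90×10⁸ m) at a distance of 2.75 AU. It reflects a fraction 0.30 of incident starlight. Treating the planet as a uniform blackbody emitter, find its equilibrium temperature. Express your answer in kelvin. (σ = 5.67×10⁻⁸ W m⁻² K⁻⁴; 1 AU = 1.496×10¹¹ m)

d = 2.75 AU = 4.11×10¹¹ m.
L = 4πR_⋆²σT_⋆⁴ = 4π(3.90×10⁸)² × 5.67×10⁻⁸ × (4520)⁴ = 4.52×10²⁵ W.
S = L/(4πd²) = 21.3 W m⁻².
Energy balance: absorbed = emitted ⇒ πR²·S(1−A) = 4πR²·σT_eq⁴, so T_eq⁴ = S(1−A)/(4σ).
T_eq = [21.3 × 0.70 / (4 × 5.67×10⁻⁸)]^(1/4) = (6.56×10⁷)^(1/4) = 90.0 K.

T_eq ≈ 90.0 K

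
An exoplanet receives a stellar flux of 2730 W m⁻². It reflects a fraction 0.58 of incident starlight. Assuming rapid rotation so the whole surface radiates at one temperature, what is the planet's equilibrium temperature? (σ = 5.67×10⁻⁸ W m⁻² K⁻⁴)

Energy balance: absorbed = emitted ⇒ πR²·S(1−A) = 4πR²·σT_eq⁴, so T_eq⁴ = S(1−A)/(4σ).
T_eq = [2730 × 0.42 / (4 × 5.67×10⁻⁸)]^(1/4) = (5.06×10⁹)^(1/4) = 267 K.

T_eq ≈ 267 K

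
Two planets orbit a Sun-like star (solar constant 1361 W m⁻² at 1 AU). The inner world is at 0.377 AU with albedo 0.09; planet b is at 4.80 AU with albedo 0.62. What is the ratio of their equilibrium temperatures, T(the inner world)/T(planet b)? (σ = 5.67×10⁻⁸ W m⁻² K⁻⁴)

T₁/T₂ ≈ 4.439

T_eq = [S₀(1−A)/(4σd²)]^(1/4), so T ∝ (1−A)^(1/4) / √d.
T₁ = [1361×0.91/(4×5.67×10⁻⁸×0.377²)]^(1/4) = 442.73 K.
T₂ = [1361×0.38/(4×5.67×10⁻⁸×4.80²)]^(1/4) = 99.74 K.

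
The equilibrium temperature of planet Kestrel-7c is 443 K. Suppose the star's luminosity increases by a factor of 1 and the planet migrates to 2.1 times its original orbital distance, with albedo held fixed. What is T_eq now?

T_eq ∝ L^(1/4) · d^(−1/2).
T′ = 443 × 1^(1/4) / 2.1^(1/2) = 306 K.

T_eq ≈ 306 K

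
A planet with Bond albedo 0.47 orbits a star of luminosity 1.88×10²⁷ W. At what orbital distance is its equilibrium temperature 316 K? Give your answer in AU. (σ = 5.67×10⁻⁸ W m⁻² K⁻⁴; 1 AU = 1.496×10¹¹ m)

d ≈ 1.25 AU

From T_eq⁴ = L(1−A)/(16πσd²): d = √[L(1−A)/(16πσT_eq⁴)].
d = √[1.88×10²⁷ × 0.53 / (16π × 5.67×10⁻⁸ × (316)⁴)] = 1.87×10¹¹ m = 1.25 AU.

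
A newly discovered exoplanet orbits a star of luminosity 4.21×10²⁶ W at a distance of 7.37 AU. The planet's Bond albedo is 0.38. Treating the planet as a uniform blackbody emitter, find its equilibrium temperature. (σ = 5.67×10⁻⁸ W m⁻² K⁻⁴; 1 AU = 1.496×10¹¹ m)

T_eq ≈ 93.2 K

d = 7.37 AU = 1.10×10¹² m.
Flux: S = L/(4πd²) = 4.21×10²⁶/(4π×(1.10×10¹²)²) = 27.6 W m⁻².
Energy balance: absorbed = emitted ⇒ πR²·S(1−A) = 4πR²·σT_eq⁴, so T_eq⁴ = S(1−A)/(4σ).
T_eq = [27.6 × 0.62 / (4 × 5.67×10⁻⁸)]^(1/4) = (7.53×10⁷)^(1/4) = 93.2 K.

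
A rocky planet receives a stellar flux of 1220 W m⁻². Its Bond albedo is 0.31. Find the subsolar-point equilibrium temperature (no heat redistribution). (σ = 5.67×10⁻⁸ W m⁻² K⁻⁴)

At the subsolar point the surface absorbs S(1−A) and emits σT⁴ per unit area — no factor of 4, since only the local patch is in balance.
T = [1220 × 0.69 / 5.67×10⁻⁸]^(1/4) = (1.48×10¹⁰)^(1/4) = 349 K.

T_ss ≈ 349 K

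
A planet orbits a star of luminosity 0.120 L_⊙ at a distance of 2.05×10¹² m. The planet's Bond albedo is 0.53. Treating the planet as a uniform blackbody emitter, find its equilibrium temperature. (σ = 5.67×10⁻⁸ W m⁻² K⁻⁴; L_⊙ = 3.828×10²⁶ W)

L = 0.120 × 3.828×10²⁶ = 4.59×10²⁵ W.
Flux: S = L/(4πd²) = 4.59×10²⁵/(4π×(2.05×10¹²)²) = 0.870 W m⁻².
Energy balance: absorbed = emitted ⇒ πR²·S(1−A) = 4πR²·σT_eq⁴, so T_eq⁴ = S(1−A)/(4σ).
T_eq = [0.870 × 0.47 / (4 × 5.67×10⁻⁸)]^(1/4) = (1.80×10⁶)^(1/4) = 36.6 K.

T_eq ≈ 36.6 K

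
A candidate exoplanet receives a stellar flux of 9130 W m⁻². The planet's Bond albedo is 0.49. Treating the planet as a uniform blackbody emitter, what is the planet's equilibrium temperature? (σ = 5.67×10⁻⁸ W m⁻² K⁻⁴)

Energy balance: absorbed = emitted ⇒ πR²·S(1−A) = 4πR²·σT_eq⁴, so T_eq⁴ = S(1−A)/(4σ).
T_eq = [9130 × 0.51 / (4 × 5.67×10⁻⁸)]^(1/4) = (2.05×10¹⁰)^(1/4) = 379 K.

T_eq ≈ 379 K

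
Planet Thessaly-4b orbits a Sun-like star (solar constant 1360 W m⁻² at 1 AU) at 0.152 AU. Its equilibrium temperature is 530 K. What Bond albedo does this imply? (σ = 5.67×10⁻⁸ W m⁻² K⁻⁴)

Flux at 0.152 AU: S = 1360/0.152² = 5.89×10⁴ W m⁻².
From T_eq⁴ = S(1−A)/(4σ): 1−A = 4σT_eq⁴/S.
1−A = 4 × 5.67×10⁻⁸ × (530)⁴ / 5.89×10⁴ = 0.304.

A ≈ 0.70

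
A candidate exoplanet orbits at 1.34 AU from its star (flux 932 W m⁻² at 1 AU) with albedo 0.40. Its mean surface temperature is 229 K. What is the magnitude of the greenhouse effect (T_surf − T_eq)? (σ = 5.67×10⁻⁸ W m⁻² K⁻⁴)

ΔT ≈ 36.5 K

S = 932/1.34² = 519.0 W m⁻².
T_eq = [S(1−A)/(4σ)]^(1/4) = [519.0×0.60/(4×5.67×10⁻⁸)]^(1/4) = 192.5 K.
ΔT = T_surf − T_eq = 229 − 192.5.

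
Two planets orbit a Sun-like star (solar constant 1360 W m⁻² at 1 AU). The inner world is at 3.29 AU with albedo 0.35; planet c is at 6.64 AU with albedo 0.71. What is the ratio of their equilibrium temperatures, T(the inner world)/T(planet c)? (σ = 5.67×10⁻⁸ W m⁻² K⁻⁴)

T_eq = [S₀(1−A)/(4σd²)]^(1/4), so T ∝ (1−A)^(1/4) / √d.
T₁ = [1360×0.65/(4×5.67×10⁻⁸×3.29²)]^(1/4) = 137.75 K.
T₂ = [1360×0.29/(4×5.67×10⁻⁸×6.64²)]^(1/4) = 79.25 K.

T₁/T₂ ≈ 1.738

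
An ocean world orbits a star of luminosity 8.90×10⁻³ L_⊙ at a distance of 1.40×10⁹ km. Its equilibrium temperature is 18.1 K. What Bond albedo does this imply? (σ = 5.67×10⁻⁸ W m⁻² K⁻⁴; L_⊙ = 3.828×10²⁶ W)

A ≈ 0.82

d = 1.40×10⁹ km = 1.40×10¹² m.
L = 8.90×10⁻³ × 3.828×10²⁶ = 3.41×10²⁴ W.
Flux: S = L/(4πd²) = 3.41×10²⁴/(4π×(1.40×10¹²)²) = 0.138 W m⁻².
From T_eq⁴ = S(1−A)/(4σ): 1−A = 4σT_eq⁴/S.
1−A = 4 × 5.67×10⁻⁸ × (18.1)⁴ / 0.138 = 0.176.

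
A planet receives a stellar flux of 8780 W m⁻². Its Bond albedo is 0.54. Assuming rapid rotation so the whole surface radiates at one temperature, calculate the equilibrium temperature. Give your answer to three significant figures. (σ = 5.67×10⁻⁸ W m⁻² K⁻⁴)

Energy balance: absorbed = emitted ⇒ πR²·S(1−A) = 4πR²·σT_eq⁴, so T_eq⁴ = S(1−A)/(4σ).
T_eq = [8780 × 0.46 / (4 × 5.67×10⁻⁸)]^(1/4) = (1.78×10¹⁰)^(1/4) = 365 K.

T_eq ≈ 365 K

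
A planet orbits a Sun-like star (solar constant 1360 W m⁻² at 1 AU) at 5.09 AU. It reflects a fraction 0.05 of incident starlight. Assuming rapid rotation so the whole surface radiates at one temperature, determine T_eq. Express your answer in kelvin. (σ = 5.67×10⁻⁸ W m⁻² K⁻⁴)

T_eq ≈ 122 K

Flux at 5.09 AU: S = 1360/5.09² = 52.5 W m⁻².
Energy balance: absorbed = emitted ⇒ πR²·S(1−A) = 4πR²·σT_eq⁴, so T_eq⁴ = S(1−A)/(4σ).
T_eq = [52.5 × 0.95 / (4 × 5.67×10⁻⁸)]^(1/4) = (2.20×10⁸)^(1/4) = 122 K.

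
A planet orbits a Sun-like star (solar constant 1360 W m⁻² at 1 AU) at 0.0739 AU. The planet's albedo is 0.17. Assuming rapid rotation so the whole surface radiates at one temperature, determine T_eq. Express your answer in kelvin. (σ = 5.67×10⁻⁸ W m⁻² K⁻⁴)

Flux at 0.0739 AU: S = 1360/0.0739² = 2.49×10⁵ W m⁻².
Energy balance: absorbed = emitted ⇒ πR²·S(1−A) = 4πR²·σT_eq⁴, so T_eq⁴ = S(1−A)/(4σ).
T_eq = [2.49×10⁵ × 0.83 / (4 × 5.67×10⁻⁸)]^(1/4) = (9.11×10¹¹)^(1/4) = 977 K.

T_eq ≈ 977 K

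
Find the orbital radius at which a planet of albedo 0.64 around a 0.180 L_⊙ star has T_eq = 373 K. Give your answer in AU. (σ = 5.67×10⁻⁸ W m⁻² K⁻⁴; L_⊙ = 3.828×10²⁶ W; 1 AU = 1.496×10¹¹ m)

d ≈ 0.142 AU

L = 0.180 × 3.828×10²⁶ = 6.89×10²⁵ W.
From T_eq⁴ = L(1−A)/(16πσd²): d = √[L(1−A)/(16πσT_eq⁴)].
d = √[6.89×10²⁵ × 0.36 / (16π × 5.67×10⁻⁸ × (373)⁴)] = 2.12×10¹⁰ m = 0.142 AU.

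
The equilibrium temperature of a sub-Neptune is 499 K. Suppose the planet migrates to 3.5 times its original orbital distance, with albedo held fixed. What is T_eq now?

T_eq ≈ 267 K

T_eq ∝ L^(1/4) · d^(−1/2).
T′ = 499 / 3.5^(1/2) = 267 K.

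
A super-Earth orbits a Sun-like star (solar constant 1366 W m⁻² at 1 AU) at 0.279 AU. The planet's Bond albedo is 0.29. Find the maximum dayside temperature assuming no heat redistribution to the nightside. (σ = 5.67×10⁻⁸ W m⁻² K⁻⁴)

Flux at 0.279 AU: S = 1366/0.279² = 1.75×10⁴ W m⁻².
With no redistribution each surface element balances locally: S(1−A) = σT⁴.
T = [1.75×10⁴ × 0.71 / 5.67×10⁻⁸]^(1/4) = (2.20×10¹¹)^(1/4) = 685 K.

T_ss ≈ 685 K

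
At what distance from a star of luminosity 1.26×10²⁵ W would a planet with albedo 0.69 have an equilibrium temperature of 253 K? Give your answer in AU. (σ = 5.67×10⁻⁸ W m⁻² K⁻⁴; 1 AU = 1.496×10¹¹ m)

d ≈ 0.122 AU

From T_eq⁴ = L(1−A)/(16πσd²): d = √[L(1−A)/(16πσT_eq⁴)].
d = √[1.26×10²⁵ × 0.31 / (16π × 5.67×10⁻⁸ × (253)⁴)] = 1.83×10¹⁰ m = 0.122 AU.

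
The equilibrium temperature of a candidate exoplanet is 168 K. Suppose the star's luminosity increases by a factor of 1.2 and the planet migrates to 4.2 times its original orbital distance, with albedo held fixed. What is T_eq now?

T_eq ∝ L^(1/4) · d^(−1/2).
T′ = 168 × 1.2^(1/4) / 4.2^(1/2) = 85.8 K.

T_eq ≈ 85.8 K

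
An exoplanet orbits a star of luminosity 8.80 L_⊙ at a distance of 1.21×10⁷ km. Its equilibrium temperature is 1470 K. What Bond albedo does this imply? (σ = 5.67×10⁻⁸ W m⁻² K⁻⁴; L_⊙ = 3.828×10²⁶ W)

d = 1.21×10⁷ km = 1.21×10¹⁰ m.
L = 8.80 × 3.828×10²⁶ = 3.37×10²⁷ W.
Flux: S = L/(4πd²) = 3.37×10²⁷/(4π×(1.21×10¹⁰)²) = 1.83×10⁶ W m⁻².
From T_eq⁴ = S(1−A)/(4σ): 1−A = 4σT_eq⁴/S.
1−A = 4 × 5.67×10⁻⁸ × (1470)⁴ / 1.83×10⁶ = 0.578.

A ≈ 0.42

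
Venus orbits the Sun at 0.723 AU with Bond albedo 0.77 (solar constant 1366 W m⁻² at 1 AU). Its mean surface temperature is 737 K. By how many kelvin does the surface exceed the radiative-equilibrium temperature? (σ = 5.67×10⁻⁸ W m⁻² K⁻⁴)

S = 1366/0.723² = 2613 W m⁻².
T_eq = [S(1−A)/(4σ)]^(1/4) = [2613×0.23/(4×5.67×10⁻⁸)]^(1/4) = 226.9 K.
ΔT = T_surf − T_eq = 737 − 226.9.

ΔT ≈ 510.1 K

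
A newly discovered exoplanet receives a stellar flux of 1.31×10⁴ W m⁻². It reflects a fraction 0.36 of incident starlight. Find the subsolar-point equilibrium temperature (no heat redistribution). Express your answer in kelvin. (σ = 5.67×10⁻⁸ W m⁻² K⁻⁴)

T_ss ≈ 620 K

At the subsolar point the surface absorbs S(1−A) and emits σT⁴ per unit area — no factor of 4, since only the local patch is in balance.
T = [1.31×10⁴ × 0.64 / 5.67×10⁻⁸]^(1/4) = (1.48×10¹¹)^(1/4) = 620 K.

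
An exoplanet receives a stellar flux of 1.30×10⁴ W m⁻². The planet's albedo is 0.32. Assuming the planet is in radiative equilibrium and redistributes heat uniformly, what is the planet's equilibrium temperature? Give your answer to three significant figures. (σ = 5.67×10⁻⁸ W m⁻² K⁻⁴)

T_eq ≈ 444 K

Energy balance: absorbed = emitted ⇒ πR²·S(1−A) = 4πR²·σT_eq⁴, so T_eq⁴ = S(1−A)/(4σ).
T_eq = [1.30×10⁴ × 0.68 / (4 × 5.67×10⁻⁸)]^(1/4) = (3.90×10¹⁰)^(1/4) = 444 K.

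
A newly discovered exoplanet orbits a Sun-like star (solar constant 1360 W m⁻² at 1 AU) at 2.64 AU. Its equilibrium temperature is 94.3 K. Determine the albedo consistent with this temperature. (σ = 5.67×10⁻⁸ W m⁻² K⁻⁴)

Flux at 2.64 AU: S = 1360/2.64² = 195 W m⁻².
From T_eq⁴ = S(1−A)/(4σ): 1−A = 4σT_eq⁴/S.
1−A = 4 × 5.67×10⁻⁸ × (94.3)⁴ / 195 = 0.092.

A ≈ 0.91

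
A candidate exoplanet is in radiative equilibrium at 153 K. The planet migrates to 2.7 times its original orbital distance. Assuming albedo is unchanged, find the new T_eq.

T_eq ≈ 93.1 K

T_eq ∝ L^(1/4) · d^(−1/2).
T′ = 153 / 2.7^(1/2) = 93.1 K.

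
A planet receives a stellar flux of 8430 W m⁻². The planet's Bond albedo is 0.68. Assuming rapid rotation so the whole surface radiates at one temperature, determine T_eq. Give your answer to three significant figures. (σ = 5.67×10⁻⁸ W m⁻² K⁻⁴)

T_eq ≈ 330 K

Energy balance: absorbed = emitted ⇒ πR²·S(1−A) = 4πR²·σT_eq⁴, so T_eq⁴ = S(1−A)/(4σ).
T_eq = [8430 × 0.32 / (4 × 5.67×10⁻⁸)]^(1/4) = (1.19×10¹⁰)^(1/4) = 330 K.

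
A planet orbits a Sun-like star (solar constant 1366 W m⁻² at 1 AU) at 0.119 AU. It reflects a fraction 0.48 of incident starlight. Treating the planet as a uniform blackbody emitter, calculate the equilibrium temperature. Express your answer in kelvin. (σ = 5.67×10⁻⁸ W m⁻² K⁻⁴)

T_eq ≈ 686 K

Flux at 0.119 AU: S = 1366/0.119² = 9.65×10⁴ W m⁻².
Energy balance: absorbed = emitted ⇒ πR²·S(1−A) = 4πR²·σT_eq⁴, so T_eq⁴ = S(1−A)/(4σ).
T_eq = [9.65×10⁴ × 0.52 / (4 × 5.67×10⁻⁸)]^(1/4) = (2.21×10¹¹)^(1/4) = 686 K.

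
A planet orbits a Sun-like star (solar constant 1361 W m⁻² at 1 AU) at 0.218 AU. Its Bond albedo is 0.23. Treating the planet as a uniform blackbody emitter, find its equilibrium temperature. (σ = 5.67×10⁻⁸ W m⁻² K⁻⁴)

T_eq ≈ 558 K

Flux at 0.218 AU: S = 1361/0.218² = 2.86×10⁴ W m⁻².
Energy balance: absorbed = emitted ⇒ πR²·S(1−A) = 4πR²·σT_eq⁴, so T_eq⁴ = S(1−A)/(4σ).
T_eq = [2.86×10⁴ × 0.77 / (4 × 5.67×10⁻⁸)]^(1/4) = (9.72×10¹⁰)^(1/4) = 558 K.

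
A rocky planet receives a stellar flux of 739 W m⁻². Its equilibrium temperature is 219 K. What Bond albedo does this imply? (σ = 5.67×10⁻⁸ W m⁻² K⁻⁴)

A ≈ 0.29

From T_eq⁴ = S(1−A)/(4σ): 1−A = 4σT_eq⁴/S.
1−A = 4 × 5.67×10⁻⁸ × (219)⁴ / 739 = 0.706.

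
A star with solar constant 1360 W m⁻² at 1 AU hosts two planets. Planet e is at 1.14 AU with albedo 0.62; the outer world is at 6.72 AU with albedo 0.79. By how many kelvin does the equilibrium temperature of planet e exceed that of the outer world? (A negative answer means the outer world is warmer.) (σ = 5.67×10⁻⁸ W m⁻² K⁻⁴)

T_eq = [S₀(1−A)/(4σd²)]^(1/4), so T ∝ (1−A)^(1/4) / √d.
T₁ = [1360×0.38/(4×5.67×10⁻⁸×1.14²)]^(1/4) = 204.63 K.
T₂ = [1360×0.21/(4×5.67×10⁻⁸×6.72²)]^(1/4) = 72.67 K.

ΔT ≈ 132.0 K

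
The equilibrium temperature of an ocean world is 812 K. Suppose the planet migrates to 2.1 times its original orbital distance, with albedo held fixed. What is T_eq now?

T_eq ∝ L^(1/4) · d^(−1/2).
T′ = 812 / 2.1^(1/2) = 560 K.

T_eq ≈ 560 K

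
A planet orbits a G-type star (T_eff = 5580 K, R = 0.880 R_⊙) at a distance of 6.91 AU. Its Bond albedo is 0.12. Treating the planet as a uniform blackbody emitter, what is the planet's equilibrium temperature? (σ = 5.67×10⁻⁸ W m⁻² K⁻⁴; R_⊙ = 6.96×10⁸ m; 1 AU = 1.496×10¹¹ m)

T_eq ≈ 93.0 K

R_⋆ = 0.880 × 6.96×10⁸ = 6.12×10⁸ m.
d = 6.91 AU = 1.03×10¹² m.
L = 4πR_⋆²σT_⋆⁴ = 4π(6.12×10⁸)² × 5.67×10⁻⁸ × (5580)⁴ = 2.59×10²⁶ W.
S = L/(4πd²) = 19.3 W m⁻².
Energy balance: absorbed = emitted ⇒ πR²·S(1−A) = 4πR²·σT_eq⁴, so T_eq⁴ = S(1−A)/(4σ).
T_eq = [19.3 × 0.88 / (4 × 5.67×10⁻⁸)]^(1/4) = (7.49×10⁷)^(1/4) = 93.0 K.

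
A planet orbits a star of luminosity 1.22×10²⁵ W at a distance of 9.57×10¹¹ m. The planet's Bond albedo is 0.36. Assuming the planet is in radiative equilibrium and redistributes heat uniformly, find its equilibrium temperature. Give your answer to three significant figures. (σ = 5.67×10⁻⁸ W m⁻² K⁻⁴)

Flux: S = L/(4πd²) = 1.22×10²⁵/(4π×(9.57×10¹¹)²) = 1.06 W m⁻².
Energy balance: absorbed = emitted ⇒ πR²·S(1−A) = 4πR²·σT_eq⁴, so T_eq⁴ = S(1−A)/(4σ).
T_eq = [1.06 × 0.64 / (4 × 5.67×10⁻⁸)]^(1/4) = (2.99×10⁶)^(1/4) = 41.6 K.

T_eq ≈ 41.6 K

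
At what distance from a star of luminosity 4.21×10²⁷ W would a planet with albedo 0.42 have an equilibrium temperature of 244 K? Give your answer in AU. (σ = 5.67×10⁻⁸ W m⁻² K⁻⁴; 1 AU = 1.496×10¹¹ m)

d ≈ 3.29 AU

From T_eq⁴ = L(1−A)/(16πσd²): d = √[L(1−A)/(16πσT_eq⁴)].
d = √[4.21×10²⁷ × 0.58 / (16π × 5.67×10⁻⁸ × (244)⁴)] = 4.92×10¹¹ m = 3.29 AU.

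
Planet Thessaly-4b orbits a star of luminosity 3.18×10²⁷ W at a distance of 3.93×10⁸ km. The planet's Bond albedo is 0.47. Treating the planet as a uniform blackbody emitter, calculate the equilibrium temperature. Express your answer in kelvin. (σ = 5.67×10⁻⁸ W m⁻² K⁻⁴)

T_eq ≈ 249 K

d = 3.93×10⁸ km = 3.93×10¹¹ m.
Flux: S = L/(4πd²) = 3.18×10²⁷/(4π×(3.93×10¹¹)²) = 1640 W m⁻².
Energy balance: absorbed = emitted ⇒ πR²·S(1−A) = 4πR²·σT_eq⁴, so T_eq⁴ = S(1−A)/(4σ).
T_eq = [1640 × 0.53 / (4 × 5.67×10⁻⁸)]^(1/4) = (3.83×10⁹)^(1/4) = 249 K.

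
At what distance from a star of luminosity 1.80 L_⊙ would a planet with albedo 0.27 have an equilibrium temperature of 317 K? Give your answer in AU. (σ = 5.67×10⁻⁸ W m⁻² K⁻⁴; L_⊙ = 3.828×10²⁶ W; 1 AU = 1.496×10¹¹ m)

d ≈ 0.884 AU

L = 1.80 × 3.828×10²⁶ = 6.89×10²⁶ W.
From T_eq⁴ = L(1−A)/(16πσd²): d = √[L(1−A)/(16πσT_eq⁴)].
d = √[6.89×10²⁶ × 0.73 / (16π × 5.67×10⁻⁸ × (317)⁴)] = 1.32×10¹¹ m = 0.884 AU.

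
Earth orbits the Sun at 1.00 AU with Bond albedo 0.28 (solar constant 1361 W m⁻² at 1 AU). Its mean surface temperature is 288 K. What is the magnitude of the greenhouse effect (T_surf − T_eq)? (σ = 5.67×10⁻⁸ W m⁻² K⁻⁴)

S = 1361/1.00² = 1361 W m⁻².
T_eq = [S(1−A)/(4σ)]^(1/4) = [1361×0.72/(4×5.67×10⁻⁸)]^(1/4) = 256.4 K.
ΔT = T_surf − T_eq = 288 − 256.4.

ΔT ≈ 31.6 K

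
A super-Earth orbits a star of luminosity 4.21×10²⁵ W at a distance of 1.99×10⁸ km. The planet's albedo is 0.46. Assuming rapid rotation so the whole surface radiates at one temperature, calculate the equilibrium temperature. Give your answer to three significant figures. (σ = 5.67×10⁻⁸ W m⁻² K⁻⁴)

d = 1.99×10⁸ km = 1.99×10¹¹ m.
Flux: S = L/(4πd²) = 4.21×10²⁵/(4π×(1.99×10¹¹)²) = 84.6 W m⁻².
Energy balance: absorbed = emitted ⇒ πR²·S(1−A) = 4πR²·σT_eq⁴, so T_eq⁴ = S(1−A)/(4σ).
T_eq = [84.6 × 0.54 / (4 × 5.67×10⁻⁸)]^(1/4) = (2.01×10⁸)^(1/4) = 119 K.

T_eq ≈ 119 K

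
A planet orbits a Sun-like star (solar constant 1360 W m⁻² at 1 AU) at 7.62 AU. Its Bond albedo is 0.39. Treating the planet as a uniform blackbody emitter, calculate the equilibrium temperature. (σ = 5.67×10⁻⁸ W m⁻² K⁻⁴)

T_eq ≈ 89.1 K

Flux at 7.62 AU: S = 1360/7.62² = 23.4 W m⁻².
Energy balance: absorbed = emitted ⇒ πR²·S(1−A) = 4πR²·σT_eq⁴, so T_eq⁴ = S(1−A)/(4σ).
T_eq = [23.4 × 0.61 / (4 × 5.67×10⁻⁸)]^(1/4) = (6.30×10⁷)^(1/4) = 89.1 K.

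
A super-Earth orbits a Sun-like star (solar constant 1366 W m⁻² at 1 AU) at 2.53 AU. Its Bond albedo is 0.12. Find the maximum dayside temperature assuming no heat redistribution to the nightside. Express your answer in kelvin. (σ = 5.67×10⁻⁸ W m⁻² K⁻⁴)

Flux at 2.53 AU: S = 1366/2.53² = 213 W m⁻².
With no redistribution each surface element balances locally: S(1−A) = σT⁴.
T = [213 × 0.88 / 5.67×10⁻⁸]^(1/4) = (3.31×10⁹)^(1/4) = 240 K.

T_ss ≈ 240 K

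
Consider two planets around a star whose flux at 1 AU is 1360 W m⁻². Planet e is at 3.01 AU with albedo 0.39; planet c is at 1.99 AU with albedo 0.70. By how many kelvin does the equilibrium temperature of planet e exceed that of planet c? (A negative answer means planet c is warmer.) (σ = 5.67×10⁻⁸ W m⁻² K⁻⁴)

T_eq = [S₀(1−A)/(4σd²)]^(1/4), so T ∝ (1−A)^(1/4) / √d.
T₁ = [1360×0.61/(4×5.67×10⁻⁸×3.01²)]^(1/4) = 141.75 K.
T₂ = [1360×0.30/(4×5.67×10⁻⁸×1.99²)]^(1/4) = 145.99 K.

ΔT ≈ -4.2 K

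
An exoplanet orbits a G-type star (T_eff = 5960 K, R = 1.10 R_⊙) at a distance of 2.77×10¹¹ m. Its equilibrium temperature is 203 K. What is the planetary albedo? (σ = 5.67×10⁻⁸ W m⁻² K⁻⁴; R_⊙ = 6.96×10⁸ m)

A ≈ 0.30

R_⋆ = 1.10 × 6.96×10⁸ = 7.66×10⁸ m.
L = 4πR_⋆²σT_⋆⁴ = 4π(7.66×10⁸)² × 5.67×10⁻⁸ × (5960)⁴ = 5.27×10²⁶ W.
S = L/(4πd²) = 547 W m⁻².
From T_eq⁴ = S(1−A)/(4σ): 1−A = 4σT_eq⁴/S.
1−A = 4 × 5.67×10⁻⁸ × (203)⁴ / 547 = 0.705.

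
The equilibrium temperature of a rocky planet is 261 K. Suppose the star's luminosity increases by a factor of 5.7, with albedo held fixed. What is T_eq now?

T_eq ∝ L^(1/4) · d^(−1/2).
T′ = 261 × 5.7^(1/4) = 403 K.

T_eq ≈ 403 K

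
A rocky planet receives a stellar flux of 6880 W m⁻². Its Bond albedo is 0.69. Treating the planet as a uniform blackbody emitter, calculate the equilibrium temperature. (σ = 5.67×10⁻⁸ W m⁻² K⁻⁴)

Energy balance: absorbed = emitted ⇒ πR²·S(1−A) = 4πR²·σT_eq⁴, so T_eq⁴ = S(1−A)/(4σ).
T_eq = [6880 × 0.31 / (4 × 5.67×10⁻⁸)]^(1/4) = (9.40×10⁹)^(1/4) = 311 K.

T_eq ≈ 311 K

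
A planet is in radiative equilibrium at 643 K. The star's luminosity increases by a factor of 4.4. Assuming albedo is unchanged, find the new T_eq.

T_eq ≈ 931 K

T_eq ∝ L^(1/4) · d^(−1/2).
T′ = 643 × 4.4^(1/4) = 931 K.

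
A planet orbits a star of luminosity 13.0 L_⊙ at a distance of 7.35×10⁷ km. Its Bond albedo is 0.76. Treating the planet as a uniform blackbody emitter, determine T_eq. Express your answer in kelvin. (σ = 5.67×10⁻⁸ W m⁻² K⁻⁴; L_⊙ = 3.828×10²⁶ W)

T_eq ≈ 528 K

d = 7.35×10⁷ km = 7.35×10¹⁰ m.
L = 13.0 × 3.828×10²⁶ = 4.98×10²⁷ W.
Flux: S = L/(4πd²) = 4.98×10²⁷/(4π×(7.35×10¹⁰)²) = 7.33×10⁴ W m⁻².
Energy balance: absorbed = emitted ⇒ πR²·S(1−A) = 4πR²·σT_eq⁴, so T_eq⁴ = S(1−A)/(4σ).
T_eq = [7.33×10⁴ × 0.24 / (4 × 5.67×10⁻⁸)]^(1/4) = (7.76×10¹⁰)^(1/4) = 528 K.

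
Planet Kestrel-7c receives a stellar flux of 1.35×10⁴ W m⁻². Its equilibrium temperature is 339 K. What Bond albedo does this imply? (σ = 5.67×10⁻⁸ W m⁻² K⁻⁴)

From T_eq⁴ = S(1−A)/(4σ): 1−A = 4σT_eq⁴/S.
1−A = 4 × 5.67×10⁻⁸ × (339)⁴ / 1.35×10⁴ = 0.222.

A ≈ 0.78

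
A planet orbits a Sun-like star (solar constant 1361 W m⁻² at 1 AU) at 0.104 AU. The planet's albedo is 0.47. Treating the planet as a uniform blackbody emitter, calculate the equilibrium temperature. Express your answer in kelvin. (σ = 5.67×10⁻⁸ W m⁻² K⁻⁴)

Flux at 0.104 AU: S = 1361/0.104² = 1.26×10⁵ W m⁻².
Energy balance: absorbed = emitted ⇒ πR²·S(1−A) = 4πR²·σT_eq⁴, so T_eq⁴ = S(1−A)/(4σ).
T_eq = [1.26×10⁵ × 0.53 / (4 × 5.67×10⁻⁸)]^(1/4) = (2.94×10¹¹)^(1/4) = 736 K.

T_eq ≈ 736 K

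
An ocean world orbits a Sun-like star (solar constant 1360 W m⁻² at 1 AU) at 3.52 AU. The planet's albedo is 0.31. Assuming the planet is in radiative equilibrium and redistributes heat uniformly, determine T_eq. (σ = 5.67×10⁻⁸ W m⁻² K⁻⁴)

Flux at 3.52 AU: S = 1360/3.52² = 110 W m⁻².
Energy balance: absorbed = emitted ⇒ πR²·S(1−A) = 4πR²·σT_eq⁴, so T_eq⁴ = S(1−A)/(4σ).
T_eq = [110 × 0.69 / (4 × 5.67×10⁻⁸)]^(1/4) = (3.34×10⁸)^(1/4) = 135 K.

T_eq ≈ 135 K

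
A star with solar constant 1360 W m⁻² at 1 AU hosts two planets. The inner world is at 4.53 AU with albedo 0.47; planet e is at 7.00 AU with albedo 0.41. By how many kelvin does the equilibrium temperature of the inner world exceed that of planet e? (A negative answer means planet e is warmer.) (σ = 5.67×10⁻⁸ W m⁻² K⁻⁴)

ΔT ≈ 19.4 K

T_eq = [S₀(1−A)/(4σd²)]^(1/4), so T ∝ (1−A)^(1/4) / √d.
T₁ = [1360×0.53/(4×5.67×10⁻⁸×4.53²)]^(1/4) = 111.56 K.
T₂ = [1360×0.59/(4×5.67×10⁻⁸×7.00²)]^(1/4) = 92.18 K.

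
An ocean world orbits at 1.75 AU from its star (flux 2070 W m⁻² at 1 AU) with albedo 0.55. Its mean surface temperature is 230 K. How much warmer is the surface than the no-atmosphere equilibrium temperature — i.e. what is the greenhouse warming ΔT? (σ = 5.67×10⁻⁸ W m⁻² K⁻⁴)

S = 2070/1.75² = 675.9 W m⁻².
T_eq = [S(1−A)/(4σ)]^(1/4) = [675.9×0.45/(4×5.67×10⁻⁸)]^(1/4) = 191.4 K.
ΔT = T_surf − T_eq = 230 − 191.4.

ΔT ≈ 38.6 K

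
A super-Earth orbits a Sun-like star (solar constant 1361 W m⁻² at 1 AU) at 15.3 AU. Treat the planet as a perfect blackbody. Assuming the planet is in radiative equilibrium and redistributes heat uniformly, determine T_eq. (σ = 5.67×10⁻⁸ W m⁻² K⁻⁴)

T_eq ≈ 71.2 K

Flux at 15.3 AU: S = 1361/15.3² = 5.81 W m⁻².
Energy balance: absorbed = emitted ⇒ πR²·S(1−A) = 4πR²·σT_eq⁴, so T_eq⁴ = S(1−A)/(4σ).
T_eq = [5.81 × 1.00 / (4 × 5.67×10⁻⁸)]^(1/4) = (2.56×10⁷)^(1/4) = 71.2 K.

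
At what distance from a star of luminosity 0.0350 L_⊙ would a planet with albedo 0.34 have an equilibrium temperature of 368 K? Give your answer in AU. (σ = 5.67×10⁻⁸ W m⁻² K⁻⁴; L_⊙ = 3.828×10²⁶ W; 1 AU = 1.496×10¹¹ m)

d ≈ 0.0869 AU

L = 0.0350 × 3.828×10²⁶ = 1.34×10²⁵ W.
From T_eq⁴ = L(1−A)/(16πσd²): d = √[L(1−A)/(16πσT_eq⁴)].
d = √[1.34×10²⁵ × 0.66 / (16π × 5.67×10⁻⁸ × (368)⁴)] = 1.30×10¹⁰ m = 0.0869 AU.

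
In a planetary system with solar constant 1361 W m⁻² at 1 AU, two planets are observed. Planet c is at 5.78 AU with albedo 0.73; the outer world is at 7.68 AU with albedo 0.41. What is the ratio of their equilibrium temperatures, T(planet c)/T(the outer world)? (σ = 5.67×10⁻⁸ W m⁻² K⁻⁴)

T_eq = [S₀(1−A)/(4σd²)]^(1/4), so T ∝ (1−A)^(1/4) / √d.
T₁ = [1361×0.27/(4×5.67×10⁻⁸×5.78²)]^(1/4) = 83.45 K.
T₂ = [1361×0.59/(4×5.67×10⁻⁸×7.68²)]^(1/4) = 88.02 K.

T₁/T₂ ≈ 0.948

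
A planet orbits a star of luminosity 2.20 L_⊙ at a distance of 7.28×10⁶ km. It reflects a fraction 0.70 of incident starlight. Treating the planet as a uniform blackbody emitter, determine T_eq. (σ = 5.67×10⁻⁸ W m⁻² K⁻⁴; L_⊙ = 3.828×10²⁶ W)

d = 7.28×10⁶ km = 7.28×10⁹ m.
L = 2.20 × 3.828×10²⁶ = 8.42×10²⁶ W.
Flux: S = L/(4πd²) = 8.42×10²⁶/(4π×(7.28×10⁹)²) = 1.26×10⁶ W m⁻².
Energy balance: absorbed = emitted ⇒ πR²·S(1−A) = 4πR²·σT_eq⁴, so T_eq⁴ = S(1−A)/(4σ).
T_eq = [1.26×10⁶ × 0.30 / (4 × 5.67×10⁻⁸)]^(1/4) = (1.67×10¹²)^(1/4) = 1140 K.

T_eq ≈ 1140 K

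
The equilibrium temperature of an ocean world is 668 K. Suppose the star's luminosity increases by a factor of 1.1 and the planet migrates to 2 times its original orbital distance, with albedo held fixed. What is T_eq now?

T_eq ≈ 484 K

T_eq ∝ L^(1/4) · d^(−1/2).
T′ = 668 × 1.1^(1/4) / 2^(1/2) = 484 K.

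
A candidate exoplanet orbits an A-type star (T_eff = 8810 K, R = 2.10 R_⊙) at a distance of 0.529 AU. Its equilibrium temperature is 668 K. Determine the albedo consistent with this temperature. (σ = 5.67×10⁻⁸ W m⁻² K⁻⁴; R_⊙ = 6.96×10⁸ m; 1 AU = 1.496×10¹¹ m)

A ≈ 0.61

R_⋆ = 2.10 × 6.96×10⁸ = 1.46×10⁹ m.
d = 0.529 AU = 7.91×10¹⁰ m.
L = 4πR_⋆²σT_⋆⁴ = 4π(1.46×10⁹)² × 5.67×10⁻⁸ × (8810)⁴ = 9.17×10²⁷ W.
S = L/(4πd²) = 1.17×10⁵ W m⁻².
From T_eq⁴ = S(1−A)/(4σ): 1−A = 4σT_eq⁴/S.
1−A = 4 × 5.67×10⁻⁸ × (668)⁴ / 1.17×10⁵ = 0.388.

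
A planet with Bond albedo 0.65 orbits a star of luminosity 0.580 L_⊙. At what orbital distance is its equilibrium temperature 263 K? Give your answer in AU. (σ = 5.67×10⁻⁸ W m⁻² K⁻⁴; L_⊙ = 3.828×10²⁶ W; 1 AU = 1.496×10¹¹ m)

d ≈ 0.505 AU

L = 0.580 × 3.828×10²⁶ = 2.22×10²⁶ W.
From T_eq⁴ = L(1−A)/(16πσd²): d = √[L(1−A)/(16πσT_eq⁴)].
d = √[2.22×10²⁶ × 0.35 / (16π × 5.67×10⁻⁸ × (263)⁴)] = 7.55×10¹⁰ m = 0.505 AU.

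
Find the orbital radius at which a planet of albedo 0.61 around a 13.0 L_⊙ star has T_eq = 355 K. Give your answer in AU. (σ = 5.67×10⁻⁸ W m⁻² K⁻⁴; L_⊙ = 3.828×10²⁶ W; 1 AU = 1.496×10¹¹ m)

L = 13.0 × 3.828×10²⁶ = 4.98×10²⁷ W.
From T_eq⁴ = L(1−A)/(16πσd²): d = √[L(1−A)/(16πσT_eq⁴)].
d = √[4.98×10²⁷ × 0.39 / (16π × 5.67×10⁻⁸ × (355)⁴)] = 2.07×10¹¹ m = 1.38 AU.

d ≈ 1.38 AU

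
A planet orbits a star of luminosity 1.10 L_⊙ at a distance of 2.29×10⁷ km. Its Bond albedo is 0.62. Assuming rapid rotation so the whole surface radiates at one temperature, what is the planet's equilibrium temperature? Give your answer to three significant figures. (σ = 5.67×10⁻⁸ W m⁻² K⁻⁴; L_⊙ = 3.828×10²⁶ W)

d = 2.29×10⁷ km = 2.29×10¹⁰ m.
L = 1.10 × 3.828×10²⁶ = 4.21×10²⁶ W.
Flux: S = L/(4πd²) = 4.21×10²⁶/(4π×(2.29×10¹⁰)²) = 6.39×10⁴ W m⁻².
Energy balance: absorbed = emitted ⇒ πR²·S(1−A) = 4πR²·σT_eq⁴, so T_eq⁴ = S(1−A)/(4σ).
T_eq = [6.39×10⁴ × 0.38 / (4 × 5.67×10⁻⁸)]^(1/4) = (1.07×10¹¹)^(1/4) = 572 K.

T_eq ≈ 572 K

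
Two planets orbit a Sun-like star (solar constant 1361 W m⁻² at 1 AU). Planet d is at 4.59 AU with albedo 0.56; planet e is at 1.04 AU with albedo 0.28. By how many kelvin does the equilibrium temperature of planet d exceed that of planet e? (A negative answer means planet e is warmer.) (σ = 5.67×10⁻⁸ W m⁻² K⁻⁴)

ΔT ≈ -145.6 K

T_eq = [S₀(1−A)/(4σd²)]^(1/4), so T ∝ (1−A)^(1/4) / √d.
T₁ = [1361×0.44/(4×5.67×10⁻⁸×4.59²)]^(1/4) = 105.81 K.
T₂ = [1361×0.72/(4×5.67×10⁻⁸×1.04²)]^(1/4) = 251.40 K.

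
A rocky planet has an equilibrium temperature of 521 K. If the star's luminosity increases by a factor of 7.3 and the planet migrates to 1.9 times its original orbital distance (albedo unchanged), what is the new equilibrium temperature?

T_eq ∝ L^(1/4) · d^(−1/2).
T′ = 521 × 7.3^(1/4) / 1.9^(1/2) = 621 K.

T_eq ≈ 621 K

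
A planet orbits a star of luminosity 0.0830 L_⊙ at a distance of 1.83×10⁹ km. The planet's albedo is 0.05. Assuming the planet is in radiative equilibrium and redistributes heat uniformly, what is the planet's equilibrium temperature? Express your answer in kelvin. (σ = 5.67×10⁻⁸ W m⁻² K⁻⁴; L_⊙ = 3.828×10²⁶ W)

T_eq ≈ 42.2 K

d = 1.83×10⁹ km = 1.83×10¹² m.
L = 0.0830 × 3.828×10²⁶ = 3.18×10²⁵ W.
Flux: S = L/(4πd²) = 3.18×10²⁵/(4π×(1.83×10¹²)²) = 0.755 W m⁻².
Energy balance: absorbed = emitted ⇒ πR²·S(1−A) = 4πR²·σT_eq⁴, so T_eq⁴ = S(1−A)/(4σ).
T_eq = [0.755 × 0.95 / (4 × 5.67×10⁻⁸)]^(1/4) = (3.16×10⁶)^(1/4) = 42.2 K.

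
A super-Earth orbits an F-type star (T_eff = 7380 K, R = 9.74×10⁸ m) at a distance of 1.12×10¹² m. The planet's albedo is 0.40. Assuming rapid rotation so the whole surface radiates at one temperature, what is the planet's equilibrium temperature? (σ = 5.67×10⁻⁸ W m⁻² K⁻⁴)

L = 4πR_⋆²σT_⋆⁴ = 4π(9.74×10⁸)² × 5.67×10⁻⁸ × (7380)⁴ = 2.01×10²⁷ W.
S = L/(4πd²) = 127 W m⁻².
Energy balance: absorbed = emitted ⇒ πR²·S(1−A) = 4πR²·σT_eq⁴, so T_eq⁴ = S(1−A)/(4σ).
T_eq = [127 × 0.60 / (4 × 5.67×10⁻⁸)]^(1/4) = (3.37×10⁸)^(1/4) = 135 K.

T_eq ≈ 135 K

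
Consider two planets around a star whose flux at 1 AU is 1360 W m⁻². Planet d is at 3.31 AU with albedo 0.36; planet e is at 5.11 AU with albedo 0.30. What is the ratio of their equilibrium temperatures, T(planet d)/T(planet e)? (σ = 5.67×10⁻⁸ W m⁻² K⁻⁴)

T_eq = [S₀(1−A)/(4σd²)]^(1/4), so T ∝ (1−A)^(1/4) / √d.
T₁ = [1360×0.64/(4×5.67×10⁻⁸×3.31²)]^(1/4) = 136.81 K.
T₂ = [1360×0.70/(4×5.67×10⁻⁸×5.11²)]^(1/4) = 112.60 K.

T₁/T₂ ≈ 1.215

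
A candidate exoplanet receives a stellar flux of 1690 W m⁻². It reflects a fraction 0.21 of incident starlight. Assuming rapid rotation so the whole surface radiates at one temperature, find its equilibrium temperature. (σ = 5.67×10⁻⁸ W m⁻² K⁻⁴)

Energy balance: absorbed = emitted ⇒ πR²·S(1−A) = 4πR²·σT_eq⁴, so T_eq⁴ = S(1−A)/(4σ).
T_eq = [1690 × 0.79 / (4 × 5.67×10⁻⁸)]^(1/4) = (5.89×10⁹)^(1/4) = 277 K.

T_eq ≈ 277 K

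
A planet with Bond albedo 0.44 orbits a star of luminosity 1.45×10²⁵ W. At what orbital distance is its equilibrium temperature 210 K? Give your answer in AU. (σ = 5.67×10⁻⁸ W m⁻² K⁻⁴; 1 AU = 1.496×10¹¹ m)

d ≈ 0.256 AU

From T_eq⁴ = L(1−A)/(16πσd²): d = √[L(1−A)/(16πσT_eq⁴)].
d = √[1.45×10²⁵ × 0.56 / (16π × 5.67×10⁻⁸ × (210)⁴)] = 3.83×10¹⁰ m = 0.256 AU.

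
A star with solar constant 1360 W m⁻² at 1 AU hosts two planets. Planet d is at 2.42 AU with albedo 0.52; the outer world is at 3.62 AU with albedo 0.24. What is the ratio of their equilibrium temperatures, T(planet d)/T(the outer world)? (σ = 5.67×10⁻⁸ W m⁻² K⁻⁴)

T₁/T₂ ≈ 1.090

T_eq = [S₀(1−A)/(4σd²)]^(1/4), so T ∝ (1−A)^(1/4) / √d.
T₁ = [1360×0.48/(4×5.67×10⁻⁸×2.42²)]^(1/4) = 148.89 K.
T₂ = [1360×0.76/(4×5.67×10⁻⁸×3.62²)]^(1/4) = 136.56 K.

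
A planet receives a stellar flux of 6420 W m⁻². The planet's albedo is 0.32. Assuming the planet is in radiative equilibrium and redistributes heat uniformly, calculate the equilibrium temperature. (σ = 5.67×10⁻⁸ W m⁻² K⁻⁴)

T_eq ≈ 372 K

Energy balance: absorbed = emitted ⇒ πR²·S(1−A) = 4πR²·σT_eq⁴, so T_eq⁴ = S(1−A)/(4σ).
T_eq = [6420 × 0.68 / (4 × 5.67×10⁻⁸)]^(1/4) = (1.92×10¹⁰)^(1/4) = 372 K.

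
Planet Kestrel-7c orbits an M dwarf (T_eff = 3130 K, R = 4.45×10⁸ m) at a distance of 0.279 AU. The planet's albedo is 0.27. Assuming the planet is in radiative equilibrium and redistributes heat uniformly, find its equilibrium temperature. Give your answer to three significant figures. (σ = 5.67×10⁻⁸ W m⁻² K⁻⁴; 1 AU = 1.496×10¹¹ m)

T_eq ≈ 211 K

d = 0.279 AU = 4.17×10¹⁰ m.
L = 4πR_⋆²σT_⋆⁴ = 4π(4.45×10⁸)² × 5.67×10⁻⁸ × (3130)⁴ = 1.35×10²⁵ W.
S = L/(4πd²) = 619 W m⁻².
Energy balance: absorbed = emitted ⇒ πR²·S(1−A) = 4πR²·σT_eq⁴, so T_eq⁴ = S(1−A)/(4σ).
T_eq = [619 × 0.73 / (4 × 5.67×10⁻⁸)]^(1/4) = (1.99×10⁹)^(1/4) = 211 K.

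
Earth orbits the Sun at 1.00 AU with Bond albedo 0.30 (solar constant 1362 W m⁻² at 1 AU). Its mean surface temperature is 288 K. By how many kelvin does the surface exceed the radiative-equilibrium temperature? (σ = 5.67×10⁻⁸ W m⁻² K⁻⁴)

S = 1362/1.00² = 1362 W m⁻².
T_eq = [S(1−A)/(4σ)]^(1/4) = [1362×0.70/(4×5.67×10⁻⁸)]^(1/4) = 254.6 K.
ΔT = T_surf − T_eq = 288 − 254.6.

ΔT ≈ 33.4 K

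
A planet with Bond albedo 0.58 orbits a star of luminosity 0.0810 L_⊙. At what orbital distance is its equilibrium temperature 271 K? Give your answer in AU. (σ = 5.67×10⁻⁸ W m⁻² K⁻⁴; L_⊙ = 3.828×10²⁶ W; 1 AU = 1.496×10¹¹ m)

d ≈ 0.195 AU

L = 0.0810 × 3.828×10²⁶ = 3.10×10²⁵ W.
From T_eq⁴ = L(1−A)/(16πσd²): d = √[L(1−A)/(16πσT_eq⁴)].
d = √[3.10×10²⁵ × 0.42 / (16π × 5.67×10⁻⁸ × (271)⁴)] = 2.91×10¹⁰ m = 0.195 AU.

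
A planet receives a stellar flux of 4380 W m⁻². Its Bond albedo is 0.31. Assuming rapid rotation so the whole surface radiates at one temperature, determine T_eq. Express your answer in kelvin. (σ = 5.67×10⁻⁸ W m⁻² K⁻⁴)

T_eq ≈ 340 K

Energy balance: absorbed = emitted ⇒ πR²·S(1−A) = 4πR²·σT_eq⁴, so T_eq⁴ = S(1−A)/(4σ).
T_eq = [4380 × 0.69 / (4 × 5.67×10⁻⁸)]^(1/4) = (1.33×10¹⁰)^(1/4) = 340 K.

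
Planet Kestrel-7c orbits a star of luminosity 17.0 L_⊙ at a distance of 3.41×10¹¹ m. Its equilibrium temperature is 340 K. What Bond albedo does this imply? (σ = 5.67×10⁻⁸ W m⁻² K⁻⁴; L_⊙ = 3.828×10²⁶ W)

A ≈ 0.32

L = 17.0 × 3.828×10²⁶ = 6.51×10²⁷ W.
Flux: S = L/(4πd²) = 6.51×10²⁷/(4π×(3.41×10¹¹)²) = 4450 W m⁻².
From T_eq⁴ = S(1−A)/(4σ): 1−A = 4σT_eq⁴/S.
1−A = 4 × 5.67×10⁻⁸ × (340)⁴ / 4450 = 0.681.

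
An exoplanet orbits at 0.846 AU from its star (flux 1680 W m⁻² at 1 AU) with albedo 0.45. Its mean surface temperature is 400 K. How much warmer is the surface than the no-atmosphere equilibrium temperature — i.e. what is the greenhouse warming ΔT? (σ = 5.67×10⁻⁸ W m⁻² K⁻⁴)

S = 1680/0.846² = 2347 W m⁻².
T_eq = [S(1−A)/(4σ)]^(1/4) = [2347×0.55/(4×5.67×10⁻⁸)]^(1/4) = 274.7 K.
ΔT = T_surf − T_eq = 400 − 274.7.

ΔT ≈ 125.3 K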